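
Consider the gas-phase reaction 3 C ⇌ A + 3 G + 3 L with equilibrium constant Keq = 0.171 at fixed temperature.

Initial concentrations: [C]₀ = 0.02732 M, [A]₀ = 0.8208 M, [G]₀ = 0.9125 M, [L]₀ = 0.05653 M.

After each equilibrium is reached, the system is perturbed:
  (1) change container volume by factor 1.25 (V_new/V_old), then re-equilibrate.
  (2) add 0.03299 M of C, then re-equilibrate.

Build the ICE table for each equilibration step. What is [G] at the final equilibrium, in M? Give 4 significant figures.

[G]_eq = 0.7314 M

Q₀ = 5.525 vs Keq = 0.171 ⇒ Q>K, reverse
Step 1:
                    C           A           G           L
  Initial     0.02732      0.8208      0.9125     0.05653
  Change      0.02293   -0.007645    -0.02293    -0.02293
  Equil       0.05025      0.8132      0.8896      0.0336
  solve Keq expr → x = -0.007645; check Q = 0.171
Then change container volume by factor 1.25 (V_new/V_old).
Step 2:
                    C           A           G           L
  Initial      0.0402      0.6505      0.7117     0.02688
  Change    -0.004776    0.001592    0.004776    0.004776
  Equil       0.03543      0.6521      0.7164     0.03165
  solve Keq expr → x = 0.001592; check Q = 0.171
Then add 0.03299 M of C.
Step 3:
                    C           A           G           L
  Initial     0.06842      0.6521      0.7164     0.03165
  Change     -0.01499    0.004996     0.01499     0.01499
  Equil       0.05343      0.6571      0.7314     0.04664
  solve Keq expr → x = 0.004996; check Q = 0.171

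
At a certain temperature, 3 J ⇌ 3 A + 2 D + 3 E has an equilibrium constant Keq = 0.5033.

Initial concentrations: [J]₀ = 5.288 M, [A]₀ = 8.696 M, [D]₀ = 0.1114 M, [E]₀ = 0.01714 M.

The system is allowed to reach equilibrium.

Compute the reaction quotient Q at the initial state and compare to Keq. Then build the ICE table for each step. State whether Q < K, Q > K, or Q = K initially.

Q₀ = 2.7790e-07; Q < K (proceeds forward)

Q₀ = 2.7790e-07 vs Keq = 0.5033 ⇒ Q<K, forward
Step 1:
                    J           A           D           E
  init          5.288       8.696      0.1114     0.01714
  Δ           -0.6058      0.6058      0.4039      0.6058
  eq            4.682       9.302      0.5153       0.623
  solve Keq expr → x = 0.2019; check Q = 0.5033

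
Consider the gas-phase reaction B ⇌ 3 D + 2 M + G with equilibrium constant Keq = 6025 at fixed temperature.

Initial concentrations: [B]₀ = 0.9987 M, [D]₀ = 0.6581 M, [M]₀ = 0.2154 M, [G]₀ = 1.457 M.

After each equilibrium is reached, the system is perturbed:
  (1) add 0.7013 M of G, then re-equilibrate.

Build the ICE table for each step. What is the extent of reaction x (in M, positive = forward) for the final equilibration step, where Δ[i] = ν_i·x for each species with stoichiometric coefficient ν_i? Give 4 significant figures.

Q₀ = 0.01929 vs Keq = 6025 ⇒ Q<K, forward
Step 1:
                    B           D           M           G
  init         0.9987      0.6581      0.2154       1.457
  Δ           -0.9291       2.787       1.858      0.9291
  eq          0.06963       3.445       2.074       2.386
  solve Keq expr → x = 0.9291; check Q = 6025
Then add 0.7013 M of G.
Step 2:
                    B           D           M           G
  init        0.06963       3.445       2.074       3.087
  Δ           0.01435    -0.04306    -0.02871    -0.01435
  eq          0.08399       3.402       2.045       3.073
  solve Keq expr → x = -0.01435; check Q = 6025

x = -0.01435 M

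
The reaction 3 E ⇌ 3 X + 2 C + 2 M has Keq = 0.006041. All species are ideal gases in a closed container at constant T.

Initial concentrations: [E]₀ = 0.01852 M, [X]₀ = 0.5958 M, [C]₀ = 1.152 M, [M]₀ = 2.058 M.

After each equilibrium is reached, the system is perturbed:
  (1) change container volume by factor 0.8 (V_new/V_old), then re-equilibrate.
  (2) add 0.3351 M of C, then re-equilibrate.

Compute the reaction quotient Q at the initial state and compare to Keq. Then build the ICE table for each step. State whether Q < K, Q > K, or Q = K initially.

Q₀ = 1.8714e+05 vs Keq = 0.006041 ⇒ Q>K, reverse
Step 1:
                  E         X         C         M
  init      0.01852    0.5958     1.152     2.058
  Δ          0.5172   -0.5172   -0.3448   -0.3448
  eq         0.5357    0.0786    0.8072     1.713
  solve Keq expr → x = -0.1724; check Q = 0.006041
Then change container volume by factor 0.8 (V_new/V_old).
Step 2:
                  E         X         C         M
  init       0.6696   0.09825     1.009     2.142
  Δ         0.02183  -0.02183  -0.01455  -0.01455
  eq         0.6915   0.07643    0.9945     2.127
  solve Keq expr → x = -0.007276; check Q = 0.006041
Then add 0.3351 M of C.
Step 3:
                  E         X         C         M
  init       0.6915   0.07643      1.33     2.127
  Δ         0.01195  -0.01195 -0.007964 -0.007964
  eq         0.7034   0.06448     1.322     2.119
  solve Keq expr → x = -0.003982; check Q = 0.006041

Q₀ = 1.8714e+05; Q > K (proceeds reverse)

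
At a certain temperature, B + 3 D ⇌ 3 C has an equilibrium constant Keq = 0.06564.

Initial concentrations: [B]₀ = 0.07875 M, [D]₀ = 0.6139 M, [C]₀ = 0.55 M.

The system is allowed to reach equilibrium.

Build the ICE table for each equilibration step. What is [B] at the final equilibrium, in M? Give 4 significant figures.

Q₀ = 9.132 vs Keq = 0.06564 ⇒ Q>K, reverse
Step 1:
                   B          D          C
  Initial    0.07875     0.6139       0.55
  Change      0.1104     0.3312    -0.3312
  Equil       0.1891     0.9451     0.2188
  solve Keq expr → x = -0.1104; check Q = 0.06564

[B]_eq = 0.1891 M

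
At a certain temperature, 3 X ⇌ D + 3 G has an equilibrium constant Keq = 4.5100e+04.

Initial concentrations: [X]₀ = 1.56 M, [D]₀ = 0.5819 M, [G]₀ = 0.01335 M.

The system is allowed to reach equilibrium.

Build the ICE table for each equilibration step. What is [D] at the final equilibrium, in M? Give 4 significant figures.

Q₀ = 3.6469e-07 vs Keq = 4.5100e+04 ⇒ Q<K, forward
Step 1:
                    X           D           G
  init           1.56      0.5819     0.01335
  Δ            -1.516      0.5053       1.516
  eq          0.04417       1.087       1.529
  solve Keq expr → x = 0.5053; check Q = 4.5100e+04

[D]_eq = 1.087 M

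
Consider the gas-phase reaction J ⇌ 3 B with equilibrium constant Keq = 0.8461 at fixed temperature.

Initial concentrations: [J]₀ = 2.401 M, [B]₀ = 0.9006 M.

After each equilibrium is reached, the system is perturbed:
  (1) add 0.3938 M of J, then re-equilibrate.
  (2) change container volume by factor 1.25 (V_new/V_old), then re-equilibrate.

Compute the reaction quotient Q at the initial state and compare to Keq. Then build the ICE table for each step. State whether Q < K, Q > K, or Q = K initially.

Q₀ = 0.3042; Q < K (proceeds forward)

Q₀ = 0.3042 vs Keq = 0.8461 ⇒ Q<K, forward
Step 1:
                   J          B
  I            2.401     0.9006
  C          -0.1151     0.3453
  E            2.286      1.246
  solve Keq expr → x = 0.1151; check Q = 0.8461
Then add 0.3938 M of J.
Step 2:
                   J          B
  I             2.68      1.246
  C         -0.02143    0.06428
  E            2.658       1.31
  solve Keq expr → x = 0.02143; check Q = 0.8461
Then change container volume by factor 1.25 (V_new/V_old).
Step 3:
                   J          B
  I            2.127      1.048
  C         -0.05267      0.158
  E            2.074      1.206
  solve Keq expr → x = 0.05267; check Q = 0.8461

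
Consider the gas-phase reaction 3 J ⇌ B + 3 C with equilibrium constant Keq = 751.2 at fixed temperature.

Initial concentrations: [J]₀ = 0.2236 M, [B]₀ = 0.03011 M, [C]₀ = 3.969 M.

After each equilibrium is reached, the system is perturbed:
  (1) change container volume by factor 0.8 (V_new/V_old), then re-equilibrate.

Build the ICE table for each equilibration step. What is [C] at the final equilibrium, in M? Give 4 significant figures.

Q₀ = 168.4 vs Keq = 751.2 ⇒ Q<K, forward
Step 1:
                   J          B          C
  I           0.2236    0.03011      3.969
  C         -0.06014    0.02005    0.06014
  E           0.1635    0.05016      4.029
  solve Keq expr → x = 0.02005; check Q = 751.2
Then change container volume by factor 0.8 (V_new/V_old).
Step 2:
                   J          B          C
  I           0.2043     0.0627      5.036
  C          0.01095   -0.00365   -0.01095
  E           0.2153    0.05905      5.025
  solve Keq expr → x = -0.00365; check Q = 751.2

[C]_eq = 5.025 M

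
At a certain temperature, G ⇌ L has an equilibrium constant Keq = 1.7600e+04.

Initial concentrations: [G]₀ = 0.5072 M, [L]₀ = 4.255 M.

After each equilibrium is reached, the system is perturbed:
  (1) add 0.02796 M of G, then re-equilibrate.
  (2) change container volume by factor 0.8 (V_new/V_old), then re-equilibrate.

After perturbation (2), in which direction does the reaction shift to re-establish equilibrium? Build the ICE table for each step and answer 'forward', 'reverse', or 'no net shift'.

Q₀ = 8.389 vs Keq = 1.7600e+04 ⇒ Q<K, forward
Step 1:
                   G          L
  init        0.5072      4.255
  Δ          -0.5069     0.5069
  eq      2.7056e-04      4.762
  solve Keq expr → x = 0.5069; check Q = 1.7600e+04
Then add 0.02796 M of G.
Step 2:
                   G          L
  init       0.02823      4.762
  Δ         -0.02796    0.02796
  eq      2.7215e-04       4.79
  solve Keq expr → x = 0.02796; check Q = 1.7600e+04
Then change container volume by factor 0.8 (V_new/V_old).
Step 3:
                   G          L
  init    3.4019e-04      5.987
  Δ                0          0
  eq      3.4019e-04      5.987
  solve Keq expr → x = 0; check Q = 1.7600e+04

Direction: no net shift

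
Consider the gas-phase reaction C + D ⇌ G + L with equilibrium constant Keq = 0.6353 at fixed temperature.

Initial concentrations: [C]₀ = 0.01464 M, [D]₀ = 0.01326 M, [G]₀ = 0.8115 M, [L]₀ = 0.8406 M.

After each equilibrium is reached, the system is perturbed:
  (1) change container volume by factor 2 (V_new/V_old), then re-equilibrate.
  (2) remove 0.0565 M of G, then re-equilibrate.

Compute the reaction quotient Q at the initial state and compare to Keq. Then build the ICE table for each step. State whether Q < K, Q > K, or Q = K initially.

Q₀ = 3514; Q > K (proceeds reverse)

Q₀ = 3514 vs Keq = 0.6353 ⇒ Q>K, reverse
Step 1:
                  C         D         G         L
  Initial   0.01464   0.01326    0.8115    0.8406
  Change     0.4533    0.4533   -0.4533   -0.4533
  Equil       0.468    0.4666    0.3582    0.3873
  solve Keq expr → x = -0.4533; check Q = 0.6353
Then change container volume by factor 2 (V_new/V_old).
Step 2:
                  C         D         G         L
  Initial     0.234    0.2333    0.1791    0.1936
  Change          0         0         0         0
  Equil       0.234    0.2333    0.1791    0.1936
  solve Keq expr → x = 0; check Q = 0.6353
Then remove 0.0565 M of G.
Step 3:
                  C         D         G         L
  Initial     0.234    0.2333    0.1226    0.1936
  Change   -0.01766  -0.01766   0.01766   0.01766
  Equil      0.2163    0.2156    0.1402    0.2113
  solve Keq expr → x = 0.01766; check Q = 0.6353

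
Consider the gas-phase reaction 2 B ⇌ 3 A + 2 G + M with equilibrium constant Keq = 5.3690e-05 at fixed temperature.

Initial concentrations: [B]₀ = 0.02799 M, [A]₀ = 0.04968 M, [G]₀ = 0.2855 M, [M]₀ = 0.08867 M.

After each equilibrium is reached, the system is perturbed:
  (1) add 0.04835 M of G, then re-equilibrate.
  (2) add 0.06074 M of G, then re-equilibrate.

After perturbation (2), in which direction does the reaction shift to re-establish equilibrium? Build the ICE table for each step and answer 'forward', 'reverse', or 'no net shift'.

Q₀ = 0.001131 vs Keq = 5.3690e-05 ⇒ Q>K, reverse
Step 1:
                   B          A          G          M
  init       0.02799    0.04968     0.2855    0.08867
  Δ           0.0158    -0.0237    -0.0158  -0.007901
  eq         0.04379    0.02598     0.2697    0.08077
  solve Keq expr → x = -0.007901; check Q = 5.3690e-05
Then add 0.04835 M of G.
Step 2:
                   B          A          G          M
  init       0.04379    0.02598      0.318    0.08077
  Δ         0.001385  -0.002078  -0.001385 -6.9273e-04
  eq         0.04518     0.0239     0.3167    0.08008
  solve Keq expr → x = -6.9273e-04; check Q = 5.3690e-05
Then add 0.06074 M of G.
Step 3:
                   B          A          G          M
  init       0.04518     0.0239     0.3774    0.08008
  Δ         0.001391  -0.002087  -0.001391 -6.9572e-04
  eq         0.04657    0.02181      0.376    0.07938
  solve Keq expr → x = -6.9572e-04; check Q = 5.3690e-05

Direction: reverse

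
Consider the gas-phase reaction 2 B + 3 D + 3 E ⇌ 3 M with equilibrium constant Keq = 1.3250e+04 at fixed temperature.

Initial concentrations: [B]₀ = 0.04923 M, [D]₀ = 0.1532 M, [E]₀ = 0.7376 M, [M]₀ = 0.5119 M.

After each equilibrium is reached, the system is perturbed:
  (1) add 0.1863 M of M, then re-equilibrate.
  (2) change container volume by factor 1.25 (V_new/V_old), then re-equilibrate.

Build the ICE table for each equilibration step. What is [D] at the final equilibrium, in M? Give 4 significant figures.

Q₀ = 3.8358e+04 vs Keq = 1.3250e+04 ⇒ Q>K, reverse
Step 1:
                    B           D           E           M
  I           0.04923      0.1532      0.7376      0.5119
  C           0.01355     0.02032     0.02032    -0.02032
  E           0.06278      0.1735      0.7579      0.4916
  solve Keq expr → x = -0.006774; check Q = 1.3250e+04
Then add 0.1863 M of M.
Step 2:
                    B           D           E           M
  I           0.06278      0.1735      0.7579      0.6779
  C           0.01469     0.02203     0.02203    -0.02203
  E           0.07746      0.1956        0.78      0.6558
  solve Keq expr → x = -0.007343; check Q = 1.3250e+04
Then change container volume by factor 1.25 (V_new/V_old).
Step 3:
                    B           D           E           M
  I           0.06197      0.1564       0.624      0.5247
  C           0.01562     0.02343     0.02343    -0.02343
  E           0.07759      0.1799      0.6474      0.5013
  solve Keq expr → x = -0.007809; check Q = 1.3250e+04

[D]_eq = 0.1799 M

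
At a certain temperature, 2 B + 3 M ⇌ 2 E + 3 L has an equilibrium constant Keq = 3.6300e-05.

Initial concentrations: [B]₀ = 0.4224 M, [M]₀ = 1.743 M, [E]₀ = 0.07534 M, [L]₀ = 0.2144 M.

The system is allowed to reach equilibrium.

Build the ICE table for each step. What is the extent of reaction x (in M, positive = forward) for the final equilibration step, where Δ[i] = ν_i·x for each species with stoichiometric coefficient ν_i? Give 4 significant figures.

x = -0.004285 M

Q₀ = 5.9209e-05 vs Keq = 3.6300e-05 ⇒ Q>K, reverse
Step 1:
                  B         M         E         L
  I          0.4224     1.743   0.07534    0.2144
  C         0.00857   0.01286  -0.00857  -0.01286
  E           0.431     1.756   0.06677    0.2015
  solve Keq expr → x = -0.004285; check Q = 3.6300e-05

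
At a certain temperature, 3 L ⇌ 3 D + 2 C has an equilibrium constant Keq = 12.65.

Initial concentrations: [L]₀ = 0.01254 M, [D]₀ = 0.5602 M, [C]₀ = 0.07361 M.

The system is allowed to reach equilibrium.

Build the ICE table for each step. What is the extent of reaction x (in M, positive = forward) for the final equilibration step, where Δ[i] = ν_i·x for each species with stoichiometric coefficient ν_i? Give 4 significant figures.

Q₀ = 483.1 vs Keq = 12.65 ⇒ Q>K, reverse
Step 1:
                    L           D           C
  Initial     0.01254      0.5602     0.07361
  Change      0.02233    -0.02233    -0.01489
  Equil       0.03487      0.5379     0.05872
  solve Keq expr → x = -0.007445; check Q = 12.65

x = -0.007445 M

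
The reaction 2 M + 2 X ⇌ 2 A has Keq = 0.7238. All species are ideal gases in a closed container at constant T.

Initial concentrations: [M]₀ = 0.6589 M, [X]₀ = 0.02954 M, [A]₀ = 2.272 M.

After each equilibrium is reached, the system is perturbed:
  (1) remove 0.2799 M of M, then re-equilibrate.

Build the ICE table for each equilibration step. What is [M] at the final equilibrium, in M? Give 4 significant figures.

Q₀ = 1.3626e+04 vs Keq = 0.7238 ⇒ Q>K, reverse
Step 1:
                   M          X          A
  I           0.6589    0.02954      2.272
  C           0.9441     0.9441    -0.9441
  E            1.603     0.9737      1.328
  solve Keq expr → x = -0.4721; check Q = 0.7238
Then remove 0.2799 M of M.
Step 2:
                   M          X          A
  I            1.323     0.9737      1.328
  C          0.07679    0.07679   -0.07679
  E              1.4       1.05      1.251
  solve Keq expr → x = -0.0384; check Q = 0.7238

[M]_eq = 1.4 M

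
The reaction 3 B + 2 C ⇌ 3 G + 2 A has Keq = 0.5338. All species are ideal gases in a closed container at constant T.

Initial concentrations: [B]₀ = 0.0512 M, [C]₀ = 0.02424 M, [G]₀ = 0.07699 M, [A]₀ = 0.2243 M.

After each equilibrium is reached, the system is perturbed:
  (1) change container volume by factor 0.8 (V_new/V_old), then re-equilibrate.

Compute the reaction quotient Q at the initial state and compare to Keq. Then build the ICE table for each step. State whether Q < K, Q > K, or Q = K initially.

Q₀ = 291.1 vs Keq = 0.5338 ⇒ Q>K, reverse
Step 1:
                  B         C         G         A
  init       0.0512   0.02424   0.07699    0.2243
  Δ         0.04421   0.02947  -0.04421  -0.02947
  eq        0.09541   0.05371   0.03278    0.1948
  solve Keq expr → x = -0.01474; check Q = 0.5338
Then change container volume by factor 0.8 (V_new/V_old).
Step 2:
                  B         C         G         A
  init       0.1193   0.06714   0.04098    0.2435
  Δ               0         0         0         0
  eq         0.1193   0.06714   0.04098    0.2435
  solve Keq expr → x = 0; check Q = 0.5338

Q₀ = 291.1; Q > K (proceeds reverse)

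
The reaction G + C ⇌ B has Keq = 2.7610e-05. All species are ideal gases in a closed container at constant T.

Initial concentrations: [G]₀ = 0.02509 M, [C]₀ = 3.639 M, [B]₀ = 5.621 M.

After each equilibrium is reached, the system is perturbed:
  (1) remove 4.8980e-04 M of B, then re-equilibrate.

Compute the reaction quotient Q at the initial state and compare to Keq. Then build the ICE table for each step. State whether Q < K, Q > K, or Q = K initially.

Q₀ = 61.56 vs Keq = 2.7610e-05 ⇒ Q>K, reverse
Step 1:
                    G           C           B
  I           0.02509       3.639       5.621
  C              5.62        5.62       -5.62
  E             5.645       9.259    0.001443
  solve Keq expr → x = -5.62; check Q = 2.7610e-05
Then remove 4.8980e-04 M of B.
Step 2:
                    G           C           B
  I             5.645       9.259  9.5313e-04
  C       -4.8960e-04 -4.8960e-04  4.8960e-04
  E             5.644       9.258    0.001443
  solve Keq expr → x = 4.8960e-04; check Q = 2.7610e-05

Q₀ = 61.56; Q > K (proceeds reverse)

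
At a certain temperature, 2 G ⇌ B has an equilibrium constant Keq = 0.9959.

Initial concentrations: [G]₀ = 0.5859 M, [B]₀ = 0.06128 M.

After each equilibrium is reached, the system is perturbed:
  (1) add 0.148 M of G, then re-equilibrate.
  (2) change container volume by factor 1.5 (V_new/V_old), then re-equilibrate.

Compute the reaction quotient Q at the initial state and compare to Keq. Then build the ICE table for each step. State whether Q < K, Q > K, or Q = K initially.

Q₀ = 0.1785 vs Keq = 0.9959 ⇒ Q<K, forward
Step 1:
                   G          B
  I           0.5859    0.06128
  C          -0.1899    0.09493
  E            0.396     0.1562
  solve Keq expr → x = 0.09493; check Q = 0.9959
Then add 0.148 M of G.
Step 2:
                   G          B
  I            0.544     0.1562
  C         -0.09293    0.04646
  E           0.4511     0.2027
  solve Keq expr → x = 0.04646; check Q = 0.9959
Then change container volume by factor 1.5 (V_new/V_old).
Step 3:
                   G          B
  I           0.3007     0.1351
  C          0.03956   -0.01978
  E           0.3403     0.1153
  solve Keq expr → x = -0.01978; check Q = 0.9959

Q₀ = 0.1785; Q < K (proceeds forward)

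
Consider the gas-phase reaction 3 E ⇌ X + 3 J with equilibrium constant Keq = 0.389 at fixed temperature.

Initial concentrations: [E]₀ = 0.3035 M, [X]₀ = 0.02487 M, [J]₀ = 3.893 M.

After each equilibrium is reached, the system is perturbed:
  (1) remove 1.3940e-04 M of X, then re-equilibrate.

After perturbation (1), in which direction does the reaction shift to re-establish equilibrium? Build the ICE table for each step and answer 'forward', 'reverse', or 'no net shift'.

Q₀ = 52.49 vs Keq = 0.389 ⇒ Q>K, reverse
Step 1:
                  E         X         J
  init       0.3035   0.02487     3.893
  Δ         0.07349   -0.0245  -0.07349
  eq          0.377 3.7403e-04      3.82
  solve Keq expr → x = -0.0245; check Q = 0.389
Then remove 1.3940e-04 M of X.
Step 2:
                  E         X         J
  init        0.377 2.3463e-04      3.82
  Δ       -4.1414e-04 1.3805e-04 4.1414e-04
  eq         0.3766 3.7268e-04      3.82
  solve Keq expr → x = 1.3805e-04; check Q = 0.389

Direction: forward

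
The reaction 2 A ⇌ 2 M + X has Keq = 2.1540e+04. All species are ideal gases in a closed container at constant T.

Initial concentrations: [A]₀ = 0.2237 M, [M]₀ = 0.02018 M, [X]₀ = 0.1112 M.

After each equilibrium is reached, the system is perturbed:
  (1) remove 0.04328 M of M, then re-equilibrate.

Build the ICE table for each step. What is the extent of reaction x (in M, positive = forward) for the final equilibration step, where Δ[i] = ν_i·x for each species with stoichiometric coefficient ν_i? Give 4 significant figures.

Q₀ = 9.0493e-04 vs Keq = 2.1540e+04 ⇒ Q<K, forward
Step 1:
                    A           M           X
  Initial      0.2237     0.02018      0.1112
  Change      -0.2229      0.2229      0.1115
  Equil    7.8159e-04      0.2431      0.2227
  solve Keq expr → x = 0.1115; check Q = 2.1540e+04
Then remove 0.04328 M of M.
Step 2:
                    A           M           X
  Initial  7.8159e-04      0.1998      0.2227
  Change  -1.3860e-04  1.3860e-04  6.9302e-05
  Equil    6.4299e-04         0.2      0.2227
  solve Keq expr → x = 6.9302e-05; check Q = 2.1540e+04

x = 6.9302e-05 M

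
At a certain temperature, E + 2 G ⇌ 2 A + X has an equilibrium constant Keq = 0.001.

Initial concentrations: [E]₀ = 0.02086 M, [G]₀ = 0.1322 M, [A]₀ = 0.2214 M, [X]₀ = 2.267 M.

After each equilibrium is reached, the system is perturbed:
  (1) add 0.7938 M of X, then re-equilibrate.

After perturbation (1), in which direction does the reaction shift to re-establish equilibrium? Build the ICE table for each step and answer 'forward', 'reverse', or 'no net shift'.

Direction: reverse

Q₀ = 304.8 vs Keq = 0.001 ⇒ Q>K, reverse
Step 1:
                    E           G           A           X
  I           0.02086      0.1322      0.2214       2.267
  C            0.1093      0.2187     -0.2187     -0.1093
  E            0.1302      0.3509    0.002726       2.158
  solve Keq expr → x = -0.1093; check Q = 1.0000e-03
Then add 0.7938 M of X.
Step 2:
                    E           G           A           X
  I            0.1302      0.3509    0.002726       2.951
  C        1.9538e-04  3.9075e-04 -3.9075e-04 -1.9538e-04
  E            0.1304      0.3513    0.002335       2.951
  solve Keq expr → x = -1.9538e-04; check Q = 0.001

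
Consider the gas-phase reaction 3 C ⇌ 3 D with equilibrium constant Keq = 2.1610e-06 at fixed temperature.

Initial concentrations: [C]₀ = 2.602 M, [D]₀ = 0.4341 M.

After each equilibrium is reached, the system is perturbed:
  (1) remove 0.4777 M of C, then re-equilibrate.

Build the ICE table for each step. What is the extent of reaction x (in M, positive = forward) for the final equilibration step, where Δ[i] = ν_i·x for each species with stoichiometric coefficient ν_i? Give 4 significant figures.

Q₀ = 0.004644 vs Keq = 2.1610e-06 ⇒ Q>K, reverse
Step 1:
                    C           D
  init          2.602      0.4341
  Δ            0.3953     -0.3953
  eq            2.997     0.03875
  solve Keq expr → x = -0.1318; check Q = 2.1610e-06
Then remove 0.4777 M of C.
Step 2:
                    C           D
  init           2.52     0.03875
  Δ          0.006097   -0.006097
  eq            2.526     0.03265
  solve Keq expr → x = -0.002032; check Q = 2.1610e-06

x = -0.002032 M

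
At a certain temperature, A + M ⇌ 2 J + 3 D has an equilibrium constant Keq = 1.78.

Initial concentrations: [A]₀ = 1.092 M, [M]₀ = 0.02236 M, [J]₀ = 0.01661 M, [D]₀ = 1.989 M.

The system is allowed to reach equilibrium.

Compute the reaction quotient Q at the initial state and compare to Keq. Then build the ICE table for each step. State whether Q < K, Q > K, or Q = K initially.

Q₀ = 0.08891; Q < K (proceeds forward)

Q₀ = 0.08891 vs Keq = 1.78 ⇒ Q<K, forward
Step 1:
                    A           M           J           D
  Initial       1.092     0.02236     0.01661       1.989
  Change     -0.01382    -0.01382     0.02764     0.04146
  Equil         1.078     0.00854     0.04425        2.03
  solve Keq expr → x = 0.01382; check Q = 1.78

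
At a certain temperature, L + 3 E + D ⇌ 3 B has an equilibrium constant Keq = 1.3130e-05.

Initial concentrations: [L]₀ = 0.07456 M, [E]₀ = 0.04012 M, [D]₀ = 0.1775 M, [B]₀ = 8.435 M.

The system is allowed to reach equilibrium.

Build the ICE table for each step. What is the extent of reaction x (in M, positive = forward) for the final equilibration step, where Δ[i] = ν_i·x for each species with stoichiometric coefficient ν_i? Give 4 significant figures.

Q₀ = 7.0221e+08 vs Keq = 1.3130e-05 ⇒ Q>K, reverse
Step 1:
                  L         E         D         B
  Initial   0.07456   0.04012    0.1775     8.435
  Change      2.685     8.055     2.685    -8.055
  Equil       2.759     8.095     2.862    0.3803
  solve Keq expr → x = -2.685; check Q = 1.3130e-05

x = -2.685 M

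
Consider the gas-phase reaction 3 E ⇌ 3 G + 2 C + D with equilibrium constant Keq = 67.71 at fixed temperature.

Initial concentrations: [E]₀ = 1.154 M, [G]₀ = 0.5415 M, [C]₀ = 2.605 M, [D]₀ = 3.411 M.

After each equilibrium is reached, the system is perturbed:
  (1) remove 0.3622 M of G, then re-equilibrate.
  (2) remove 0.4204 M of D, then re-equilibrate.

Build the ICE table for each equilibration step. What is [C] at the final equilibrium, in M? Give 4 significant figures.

[C]_eq = 2.993 M

Q₀ = 2.392 vs Keq = 67.71 ⇒ Q<K, forward
Step 1:
                  E         G         C         D
  I           1.154    0.5415     2.605     3.411
  C         -0.4224    0.4224    0.2816    0.1408
  E          0.7316    0.9639     2.887     3.552
  solve Keq expr → x = 0.1408; check Q = 67.71
Then remove 0.3622 M of G.
Step 2:
                  E         G         C         D
  I          0.7316    0.6017     2.887     3.552
  C         -0.1475    0.1475   0.09831   0.04915
  E          0.5841    0.7492     2.985     3.601
  solve Keq expr → x = 0.04915; check Q = 67.71
Then remove 0.4204 M of D.
Step 3:
                  E         G         C         D
  I          0.5841    0.7492     2.985     3.181
  C        -0.01278   0.01278  0.008519   0.00426
  E          0.5713     0.762     2.993     3.185
  solve Keq expr → x = 0.00426; check Q = 67.71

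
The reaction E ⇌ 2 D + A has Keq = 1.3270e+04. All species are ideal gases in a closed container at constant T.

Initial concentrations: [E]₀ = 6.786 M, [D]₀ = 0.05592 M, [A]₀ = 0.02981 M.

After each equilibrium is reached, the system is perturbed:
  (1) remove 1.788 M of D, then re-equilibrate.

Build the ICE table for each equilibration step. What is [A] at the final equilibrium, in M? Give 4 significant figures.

[A]_eq = 6.746 M

Q₀ = 1.3737e-05 vs Keq = 1.3270e+04 ⇒ Q<K, forward
Step 1:
                    E           D           A
  Initial       6.786     0.05592     0.02981
  Change       -6.694       13.39       6.694
  Equil        0.0916       13.44       6.724
  solve Keq expr → x = 6.694; check Q = 1.3270e+04
Then remove 1.788 M of D.
Step 2:
                    E           D           A
  Initial      0.0916       11.66       6.724
  Change     -0.02199     0.04399     0.02199
  Equil        0.0696        11.7       6.746
  solve Keq expr → x = 0.02199; check Q = 1.3270e+04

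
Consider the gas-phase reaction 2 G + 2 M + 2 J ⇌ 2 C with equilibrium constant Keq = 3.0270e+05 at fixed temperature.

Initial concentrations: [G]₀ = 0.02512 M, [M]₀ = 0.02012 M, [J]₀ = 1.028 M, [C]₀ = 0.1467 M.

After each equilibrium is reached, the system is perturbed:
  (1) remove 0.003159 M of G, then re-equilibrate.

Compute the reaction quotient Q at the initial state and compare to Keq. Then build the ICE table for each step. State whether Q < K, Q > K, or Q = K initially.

Q₀ = 7.9722e+04; Q < K (proceeds forward)

Q₀ = 7.9722e+04 vs Keq = 3.0270e+05 ⇒ Q<K, forward
Step 1:
                   G          M          J          C
  Initial    0.02512    0.02012      1.028     0.1467
  Change   -0.005955  -0.005955  -0.005955   0.005955
  Equil      0.01917    0.01417      1.022     0.1527
  solve Keq expr → x = 0.002977; check Q = 3.0270e+05
Then remove 0.003159 M of G.
Step 2:
                   G          M          J          C
  Initial    0.01601    0.01417      1.022     0.1527
  Change    0.001334   0.001334   0.001334  -0.001334
  Equil      0.01734     0.0155      1.023     0.1513
  solve Keq expr → x = -6.6695e-04; check Q = 3.0270e+05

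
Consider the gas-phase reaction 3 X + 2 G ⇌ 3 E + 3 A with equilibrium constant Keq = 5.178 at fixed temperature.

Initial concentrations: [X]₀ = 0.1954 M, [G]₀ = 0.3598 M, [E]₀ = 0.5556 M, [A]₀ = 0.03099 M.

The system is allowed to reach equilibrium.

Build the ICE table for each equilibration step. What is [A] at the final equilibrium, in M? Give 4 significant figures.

Q₀ = 0.005285 vs Keq = 5.178 ⇒ Q<K, forward
Step 1:
                    X           G           E           A
  init         0.1954      0.3598      0.5556     0.03099
  Δ          -0.09215    -0.06143     0.09215     0.09215
  eq           0.1033      0.2984      0.6477      0.1231
  solve Keq expr → x = 0.03072; check Q = 5.178

[A]_eq = 0.1231 M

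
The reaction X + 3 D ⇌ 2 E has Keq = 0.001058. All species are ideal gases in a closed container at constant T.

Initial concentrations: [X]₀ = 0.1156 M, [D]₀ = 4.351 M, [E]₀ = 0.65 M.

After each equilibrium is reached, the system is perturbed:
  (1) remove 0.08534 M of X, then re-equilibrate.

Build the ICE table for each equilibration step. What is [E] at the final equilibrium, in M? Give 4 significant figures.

[E]_eq = 0.1883 M

Q₀ = 0.04437 vs Keq = 0.001058 ⇒ Q>K, reverse
Step 1:
                   X          D          E
  Initial     0.1156      4.351       0.65
  Change      0.2195     0.6584    -0.4389
  Equil       0.3351      5.009     0.2111
  solve Keq expr → x = -0.2195; check Q = 0.001058
Then remove 0.08534 M of X.
Step 2:
                   X          D          E
  Initial     0.2497      5.009     0.2111
  Change     0.01141    0.03424   -0.02282
  Equil       0.2611      5.044     0.1883
  solve Keq expr → x = -0.01141; check Q = 0.001058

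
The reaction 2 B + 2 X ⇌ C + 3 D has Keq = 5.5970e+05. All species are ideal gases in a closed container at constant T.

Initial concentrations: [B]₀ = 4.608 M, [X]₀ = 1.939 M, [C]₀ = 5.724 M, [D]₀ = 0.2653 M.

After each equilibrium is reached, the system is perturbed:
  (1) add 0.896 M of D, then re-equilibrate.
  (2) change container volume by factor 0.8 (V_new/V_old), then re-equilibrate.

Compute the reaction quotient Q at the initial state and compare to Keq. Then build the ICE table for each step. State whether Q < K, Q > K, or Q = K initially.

Q₀ = 0.001339 vs Keq = 5.5970e+05 ⇒ Q<K, forward
Step 1:
                    B           X           C           D
  I             4.608       1.939       5.724      0.2653
  C            -1.932      -1.932      0.9659       2.898
  E             2.676    0.007267        6.69       3.163
  solve Keq expr → x = 0.9659; check Q = 5.5970e+05
Then add 0.896 M of D.
Step 2:
                    B           X           C           D
  I             2.676    0.007267        6.69       4.059
  C          0.003264    0.003264   -0.001632   -0.004896
  E              2.68     0.01053       6.688       4.054
  solve Keq expr → x = -0.001632; check Q = 5.5970e+05
Then change container volume by factor 0.8 (V_new/V_old).
Step 3:
                    B           X           C           D
  I             3.349     0.01316        8.36       5.068
  C                 0           0           0           0
  E             3.349     0.01316        8.36       5.068
  solve Keq expr → x = 0; check Q = 5.5970e+05

Q₀ = 0.001339; Q < K (proceeds forward)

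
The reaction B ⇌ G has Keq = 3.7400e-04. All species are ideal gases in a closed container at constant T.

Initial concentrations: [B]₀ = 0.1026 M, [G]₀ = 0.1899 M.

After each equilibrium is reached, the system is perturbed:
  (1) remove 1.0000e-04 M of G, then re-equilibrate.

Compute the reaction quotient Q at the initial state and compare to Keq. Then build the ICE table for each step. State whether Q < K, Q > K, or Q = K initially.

Q₀ = 1.851; Q > K (proceeds reverse)

Q₀ = 1.851 vs Keq = 3.7400e-04 ⇒ Q>K, reverse
Step 1:
                    B           G
  Initial      0.1026      0.1899
  Change       0.1898     -0.1898
  Equil        0.2924  1.0935e-04
  solve Keq expr → x = -0.1898; check Q = 3.7400e-04
Then remove 1.0000e-04 M of G.
Step 2:
                    B           G
  Initial      0.2924  9.3541e-06
  Change  -9.9963e-05  9.9963e-05
  Equil        0.2923  1.0932e-04
  solve Keq expr → x = 9.9963e-05; check Q = 3.7400e-04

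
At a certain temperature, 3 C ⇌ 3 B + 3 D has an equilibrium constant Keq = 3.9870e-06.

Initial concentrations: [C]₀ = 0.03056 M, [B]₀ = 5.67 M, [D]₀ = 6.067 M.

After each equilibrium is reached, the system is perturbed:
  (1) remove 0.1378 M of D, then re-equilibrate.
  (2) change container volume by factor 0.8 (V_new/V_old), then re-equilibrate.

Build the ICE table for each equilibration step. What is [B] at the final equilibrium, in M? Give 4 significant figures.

[B]_eq = 0.2067 M

Q₀ = 1.4263e+09 vs Keq = 3.9870e-06 ⇒ Q>K, reverse
Step 1:
                   C          B          D
  I          0.03056       5.67      6.067
  C            5.512     -5.512     -5.512
  E            5.542     0.1583     0.5553
  solve Keq expr → x = -1.837; check Q = 3.9870e-06
Then remove 0.1378 M of D.
Step 2:
                   C          B          D
  I            5.542     0.1583     0.4175
  C         -0.03482    0.03482    0.03482
  E            5.507     0.1931     0.4523
  solve Keq expr → x = 0.01161; check Q = 3.9870e-06
Then change container volume by factor 0.8 (V_new/V_old).
Step 3:
                   C          B          D
  I            6.884     0.2414     0.5654
  C          0.03464   -0.03464   -0.03464
  E            6.919     0.2067     0.5307
  solve Keq expr → x = -0.01155; check Q = 3.9870e-06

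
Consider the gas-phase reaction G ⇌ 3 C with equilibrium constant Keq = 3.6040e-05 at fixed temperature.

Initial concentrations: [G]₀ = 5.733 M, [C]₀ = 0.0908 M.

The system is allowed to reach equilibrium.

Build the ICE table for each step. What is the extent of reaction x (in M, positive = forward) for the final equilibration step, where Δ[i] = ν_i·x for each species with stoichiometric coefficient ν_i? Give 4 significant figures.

Q₀ = 1.3058e-04 vs Keq = 3.6040e-05 ⇒ Q>K, reverse
Step 1:
                  G         C
  I           5.733    0.0908
  C         0.01055  -0.03165
  E           5.744   0.05915
  solve Keq expr → x = -0.01055; check Q = 3.6040e-05

x = -0.01055 M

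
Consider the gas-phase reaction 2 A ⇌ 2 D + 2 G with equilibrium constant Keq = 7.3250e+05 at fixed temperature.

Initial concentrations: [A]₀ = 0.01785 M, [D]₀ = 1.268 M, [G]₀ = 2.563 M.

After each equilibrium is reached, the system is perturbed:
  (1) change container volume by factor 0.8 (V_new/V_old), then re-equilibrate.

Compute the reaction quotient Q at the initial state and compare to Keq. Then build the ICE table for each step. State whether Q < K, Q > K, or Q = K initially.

Q₀ = 3.3148e+04; Q < K (proceeds forward)

Q₀ = 3.3148e+04 vs Keq = 7.3250e+05 ⇒ Q<K, forward
Step 1:
                  A         D         G
  Initial   0.01785     1.268     2.563
  Change   -0.01399   0.01399   0.01399
  Equil     0.00386     1.282     2.577
  solve Keq expr → x = 0.006995; check Q = 7.3250e+05
Then change container volume by factor 0.8 (V_new/V_old).
Step 2:
                  A         D         G
  Initial  0.004825     1.602     3.221
  Change     0.0012   -0.0012   -0.0012
  Equil    0.006025     1.601      3.22
  solve Keq expr → x = -5.9975e-04; check Q = 7.3250e+05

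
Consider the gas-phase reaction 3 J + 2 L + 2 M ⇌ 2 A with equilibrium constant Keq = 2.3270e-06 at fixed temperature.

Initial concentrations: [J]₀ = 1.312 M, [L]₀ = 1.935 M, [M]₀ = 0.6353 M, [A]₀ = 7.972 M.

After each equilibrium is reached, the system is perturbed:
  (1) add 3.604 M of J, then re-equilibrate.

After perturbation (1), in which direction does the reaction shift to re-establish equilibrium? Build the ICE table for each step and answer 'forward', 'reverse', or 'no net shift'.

Q₀ = 18.62 vs Keq = 2.3270e-06 ⇒ Q>K, reverse
Step 1:
                    J           L           M           A
  I             1.312       1.935      0.6353       7.972
  C             8.541       5.694       5.694      -5.694
  E             9.853       7.629       6.329       2.278
  solve Keq expr → x = -2.847; check Q = 2.3270e-06
Then add 3.604 M of J.
Step 2:
                    J           L           M           A
  I             13.46       7.629       6.329       2.278
  C           -0.8085      -0.539      -0.539       0.539
  E             12.65        7.09        5.79       2.817
  solve Keq expr → x = 0.2695; check Q = 2.3270e-06

Direction: forward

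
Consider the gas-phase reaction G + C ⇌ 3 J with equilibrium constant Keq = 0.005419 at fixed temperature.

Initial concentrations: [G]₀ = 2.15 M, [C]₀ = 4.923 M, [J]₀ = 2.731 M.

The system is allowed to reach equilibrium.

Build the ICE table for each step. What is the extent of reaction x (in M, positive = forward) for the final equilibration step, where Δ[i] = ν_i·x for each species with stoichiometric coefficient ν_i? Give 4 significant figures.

x = -0.7611 M

Q₀ = 1.924 vs Keq = 0.005419 ⇒ Q>K, reverse
Step 1:
                  G         C         J
  init         2.15     4.923     2.731
  Δ          0.7611    0.7611    -2.283
  eq          2.911     5.684    0.4476
  solve Keq expr → x = -0.7611; check Q = 0.005419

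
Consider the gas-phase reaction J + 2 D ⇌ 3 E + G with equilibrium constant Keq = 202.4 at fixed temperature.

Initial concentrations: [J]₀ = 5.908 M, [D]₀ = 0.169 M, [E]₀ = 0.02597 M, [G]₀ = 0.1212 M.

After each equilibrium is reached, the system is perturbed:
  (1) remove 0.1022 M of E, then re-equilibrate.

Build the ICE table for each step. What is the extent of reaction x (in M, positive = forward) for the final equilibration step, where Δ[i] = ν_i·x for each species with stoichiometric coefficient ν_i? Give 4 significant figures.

Q₀ = 1.2581e-05 vs Keq = 202.4 ⇒ Q<K, forward
Step 1:
                   J          D          E          G
  init         5.908      0.169    0.02597     0.1212
  Δ         -0.08354    -0.1671     0.2506    0.08354
  eq           5.824   0.001917     0.2766     0.2047
  solve Keq expr → x = 0.08354; check Q = 202.4
Then remove 0.1022 M of E.
Step 2:
                   J          D          E          G
  init         5.824   0.001917     0.1744     0.2047
  Δ       -4.7220e-04 -9.4441e-04   0.001417 4.7220e-04
  eq           5.824 9.7265e-04     0.1758     0.2052
  solve Keq expr → x = 4.7220e-04; check Q = 202.4

x = 4.7220e-04 M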